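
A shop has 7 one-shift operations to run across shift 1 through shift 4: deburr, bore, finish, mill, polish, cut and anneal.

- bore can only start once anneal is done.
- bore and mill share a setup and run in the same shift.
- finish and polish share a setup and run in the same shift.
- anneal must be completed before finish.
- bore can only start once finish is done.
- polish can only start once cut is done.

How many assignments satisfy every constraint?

24

Splitting on deburr: it can be shift 1 (6), shift 2 (6), shift 3 (6), shift 4 (6). Listing each branch's schedules as (bore, finish, mill, polish, cut, anneal) by shift number:
deburr=shift 1: (3,2,3,2,1,1) (4,2,4,2,1,1) (4,3,4,3,1,1) (4,3,4,3,1,2) (4,3,4,3,2,1) (4,3,4,3,2,2) — 6.
deburr=shift 2: (3,2,3,2,1,1) (4,2,4,2,1,1) (4,3,4,3,1,1) (4,3,4,3,1,2) (4,3,4,3,2,1) (4,3,4,3,2,2) — 6.
deburr=shift 3: (3,2,3,2,1,1) (4,2,4,2,1,1) (4,3,4,3,1,1) (4,3,4,3,1,2) (4,3,4,3,2,1) (4,3,4,3,2,2) — 6.
deburr=shift 4: (3,2,3,2,1,1) (4,2,4,2,1,1) (4,3,4,3,1,1) (4,3,4,3,1,2) (4,3,4,3,2,1) (4,3,4,3,2,2) — 6.
Summing: 6 + 6 + 6 + 6 = 24.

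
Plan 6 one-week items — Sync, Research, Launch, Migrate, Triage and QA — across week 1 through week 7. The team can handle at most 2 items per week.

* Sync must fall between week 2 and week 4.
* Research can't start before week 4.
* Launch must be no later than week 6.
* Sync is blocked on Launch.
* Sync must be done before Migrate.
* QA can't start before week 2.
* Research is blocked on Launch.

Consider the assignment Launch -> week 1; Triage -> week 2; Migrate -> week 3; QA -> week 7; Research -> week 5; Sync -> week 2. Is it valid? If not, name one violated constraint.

Research can't start before week 4 — holds.
QA can't start before week 2 — holds.
Launch must be no later than week 6 — holds.
Sync is blocked on Launch — holds.
Sync must fall between week 2 and week 4 — holds.
Sync must be done before Migrate — holds.
The team can handle at most 2 items per week — holds.
Research is blocked on Launch — holds.

Yes, all constraints hold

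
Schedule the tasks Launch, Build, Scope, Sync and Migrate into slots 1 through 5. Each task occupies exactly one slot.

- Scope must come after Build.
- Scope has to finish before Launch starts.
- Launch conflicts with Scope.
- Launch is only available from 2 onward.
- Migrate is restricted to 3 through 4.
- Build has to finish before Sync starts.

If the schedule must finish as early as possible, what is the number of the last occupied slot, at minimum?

slot 3

The precedence chain requires at least 3 distinct slots.
3 works (last occupied slot: 3): for example Launch=3, Sync=2, Build=1, Scope=2, Migrate=3.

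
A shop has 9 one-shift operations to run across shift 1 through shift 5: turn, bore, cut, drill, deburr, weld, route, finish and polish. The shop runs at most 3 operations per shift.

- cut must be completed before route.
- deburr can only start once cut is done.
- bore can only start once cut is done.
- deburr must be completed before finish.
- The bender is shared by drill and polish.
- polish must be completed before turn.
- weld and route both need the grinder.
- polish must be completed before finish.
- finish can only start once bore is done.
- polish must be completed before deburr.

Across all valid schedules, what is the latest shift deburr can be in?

Precedence pushes deburr to at least shift 2; downstream work caps deburr at shift 4.
deburr at shift 4 is achievable: weld=shift 1; bore=shift 2; finish=shift 5; turn=shift 2; deburr=shift 4; route=shift 2; drill=shift 3; polish=shift 1; cut=shift 1.

shift 4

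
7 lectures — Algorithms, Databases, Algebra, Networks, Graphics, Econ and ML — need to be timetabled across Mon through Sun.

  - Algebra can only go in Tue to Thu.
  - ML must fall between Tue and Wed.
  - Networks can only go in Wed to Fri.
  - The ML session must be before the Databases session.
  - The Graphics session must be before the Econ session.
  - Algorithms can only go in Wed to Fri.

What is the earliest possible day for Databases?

Wed

Precedence pushes Databases to at least Wed.
Databases at Wed is achievable: Algorithms -> Wed, Graphics -> Mon, ML -> Tue, Networks -> Wed, Databases -> Wed, Econ -> Tue, Algebra -> Tue.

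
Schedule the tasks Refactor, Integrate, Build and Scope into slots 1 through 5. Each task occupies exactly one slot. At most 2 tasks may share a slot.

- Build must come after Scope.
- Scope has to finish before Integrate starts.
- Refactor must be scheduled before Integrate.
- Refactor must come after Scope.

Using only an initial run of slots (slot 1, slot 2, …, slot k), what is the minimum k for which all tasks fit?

The precedence chain requires at least 3 distinct slots.
With at most 2 per slot and 4 tasks, at least 2 slots are needed.
3 works (last occupied slot: 3): for example Build in 2; Refactor in 2; Scope in 1; Integrate in 3.

3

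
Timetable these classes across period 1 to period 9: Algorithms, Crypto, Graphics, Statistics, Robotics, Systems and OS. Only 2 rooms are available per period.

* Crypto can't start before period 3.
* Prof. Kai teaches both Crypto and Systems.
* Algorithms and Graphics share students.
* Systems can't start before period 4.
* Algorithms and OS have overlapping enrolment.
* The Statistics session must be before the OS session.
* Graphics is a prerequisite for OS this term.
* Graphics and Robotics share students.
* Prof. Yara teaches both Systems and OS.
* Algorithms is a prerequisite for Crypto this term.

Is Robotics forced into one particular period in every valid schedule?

Robotics can be period 1 (e.g. Algorithms -> period 1, OS -> period 3, Statistics -> period 2, Graphics -> period 2, Systems -> period 4, Robotics -> period 1, Crypto -> period 3) or period 2 (e.g. Algorithms in period 2, Graphics in period 1, Statistics in period 1, Robotics in period 2, Crypto in period 3, Systems in period 4, OS in period 3).

No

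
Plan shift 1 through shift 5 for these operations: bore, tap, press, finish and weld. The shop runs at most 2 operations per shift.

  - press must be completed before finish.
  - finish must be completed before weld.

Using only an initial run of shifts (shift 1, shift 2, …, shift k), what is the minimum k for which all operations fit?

3 shifts

The precedence chain requires at least 3 distinct shifts.
With at most 2 per shift and 5 operations, at least 3 shifts are needed.
3 works (last occupied shift: shift 3): for example weld in shift 3, bore in shift 1, press in shift 1, tap in shift 2, finish in shift 2.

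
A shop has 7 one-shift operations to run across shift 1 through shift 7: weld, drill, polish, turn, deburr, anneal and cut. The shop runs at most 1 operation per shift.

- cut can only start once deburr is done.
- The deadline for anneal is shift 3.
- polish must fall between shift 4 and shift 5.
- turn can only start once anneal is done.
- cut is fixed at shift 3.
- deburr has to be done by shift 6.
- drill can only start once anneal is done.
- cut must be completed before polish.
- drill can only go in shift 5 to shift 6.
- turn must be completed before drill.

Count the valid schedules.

4

Enumerating: anneal in shift 1, polish in shift 4, drill in shift 6, cut in shift 3, deburr in shift 2, turn in shift 5, weld in shift 7 | anneal=shift 2; cut=shift 3; polish=shift 4; deburr=shift 1; drill=shift 6; turn=shift 5; weld=shift 7 | cut=shift 3; turn=shift 4; polish=shift 5; drill=shift 6; anneal=shift 1; deburr=shift 2; weld=shift 7 | polish=shift 5, deburr=shift 1, drill=shift 6, turn=shift 4, weld=shift 7, cut=shift 3, anneal=shift 2.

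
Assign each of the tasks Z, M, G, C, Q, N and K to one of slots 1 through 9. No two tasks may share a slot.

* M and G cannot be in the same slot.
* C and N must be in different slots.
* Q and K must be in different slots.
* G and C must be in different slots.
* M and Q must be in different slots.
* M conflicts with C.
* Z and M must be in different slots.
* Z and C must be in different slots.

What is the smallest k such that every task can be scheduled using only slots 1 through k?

With at most 1 per slot and 7 tasks, at least 7 slots are needed.
7 works (last occupied slot: 7): for example C -> 4, M -> 2, N -> 6, K -> 7, Q -> 5, G -> 3, Z -> 1.

7 slots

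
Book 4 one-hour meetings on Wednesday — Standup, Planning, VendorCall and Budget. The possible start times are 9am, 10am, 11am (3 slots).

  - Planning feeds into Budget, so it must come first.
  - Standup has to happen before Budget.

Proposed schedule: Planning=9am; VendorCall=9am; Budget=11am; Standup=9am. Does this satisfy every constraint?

Standup has to happen before Budget — holds.
Planning feeds into Budget, so it must come first — holds.

Yes, all constraints hold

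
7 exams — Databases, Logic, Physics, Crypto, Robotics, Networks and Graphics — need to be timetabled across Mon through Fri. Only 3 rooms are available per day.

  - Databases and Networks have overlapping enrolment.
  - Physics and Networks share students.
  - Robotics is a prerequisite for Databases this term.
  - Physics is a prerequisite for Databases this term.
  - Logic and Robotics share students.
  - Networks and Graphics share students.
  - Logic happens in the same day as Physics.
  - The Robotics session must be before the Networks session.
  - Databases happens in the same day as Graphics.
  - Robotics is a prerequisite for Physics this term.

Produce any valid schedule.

Logic in Tue, Graphics in Wed, Databases in Wed, Crypto in Mon, Physics in Tue, Networks in Thu, Robotics in Mon

Checking: Robotics(Mon) before Networks(Thu); Robotics(Mon) before Databases(Wed); Physics(Tue) before Databases(Wed); Robotics(Mon) before Physics(Tue); Logic(Tue) != Robotics(Mon); Databases(Wed) != Networks(Thu); Networks(Thu) != Graphics(Wed); Physics(Tue) != Networks(Thu); Databases = Graphics = Wed; Logic = Physics = Tue; max 2 per day (cap 3).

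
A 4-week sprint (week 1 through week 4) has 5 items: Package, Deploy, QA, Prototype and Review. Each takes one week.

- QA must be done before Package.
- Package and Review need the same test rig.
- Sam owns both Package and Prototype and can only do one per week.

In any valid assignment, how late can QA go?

week 3

Downstream work caps QA at week 3.
QA at week 3 is achievable: Review=week 1; Package=week 4; Deploy=week 1; Prototype=week 1; QA=week 3.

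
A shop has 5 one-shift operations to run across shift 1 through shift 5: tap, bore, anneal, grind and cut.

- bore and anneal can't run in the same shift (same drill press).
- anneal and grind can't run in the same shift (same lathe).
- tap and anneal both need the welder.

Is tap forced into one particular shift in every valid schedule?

tap can be shift 1 (e.g. cut in shift 1; bore in shift 1; tap in shift 1; grind in shift 1; anneal in shift 2) or shift 2 (e.g. anneal=shift 3; tap=shift 2; bore=shift 1; grind=shift 1; cut=shift 1).

No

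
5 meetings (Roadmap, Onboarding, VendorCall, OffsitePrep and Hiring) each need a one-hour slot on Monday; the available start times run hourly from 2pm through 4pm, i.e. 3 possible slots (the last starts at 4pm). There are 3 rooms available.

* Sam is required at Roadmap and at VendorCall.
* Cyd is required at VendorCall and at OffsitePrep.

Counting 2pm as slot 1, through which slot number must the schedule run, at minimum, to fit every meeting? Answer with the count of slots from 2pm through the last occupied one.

2 slots

With at most 3 per slot and 5 meetings, at least 2 slots are needed.
2 works (last occupied slot: 3pm): for example Hiring=3pm; Onboarding=2pm; OffsitePrep=2pm; Roadmap=2pm; VendorCall=3pm.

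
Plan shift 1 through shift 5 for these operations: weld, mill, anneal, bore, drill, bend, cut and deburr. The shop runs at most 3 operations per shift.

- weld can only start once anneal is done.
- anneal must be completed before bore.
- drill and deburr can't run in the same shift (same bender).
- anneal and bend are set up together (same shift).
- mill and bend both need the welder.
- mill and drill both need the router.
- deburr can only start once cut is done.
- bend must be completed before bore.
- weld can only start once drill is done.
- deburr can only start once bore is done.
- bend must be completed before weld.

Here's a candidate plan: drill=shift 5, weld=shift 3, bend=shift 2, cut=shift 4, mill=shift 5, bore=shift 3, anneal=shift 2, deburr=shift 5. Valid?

anneal and bend are set up together (same shift) — holds.
weld can only start once anneal is done — holds.
bend must be completed before bore — holds.
mill and drill both need the router — violated.
deburr can only start once cut is done — holds.
anneal must be completed before bore — holds.
The shop runs at most 3 operations per shift — holds.
weld can only start once drill is done — violated.
drill and deburr can't run in the same shift (same bender) — violated.
deburr can only start once bore is done — holds.
mill and bend both need the welder — holds.
bend must be completed before weld — holds.

No. mill and drill both need the router is not satisfied.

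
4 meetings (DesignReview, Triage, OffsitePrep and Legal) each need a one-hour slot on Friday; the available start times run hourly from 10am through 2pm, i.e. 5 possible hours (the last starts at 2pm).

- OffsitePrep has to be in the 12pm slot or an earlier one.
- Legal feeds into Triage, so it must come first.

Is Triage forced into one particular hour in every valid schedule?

No

Triage can be 11am (e.g. OffsitePrep in 10am, DesignReview in 10am, Legal in 10am, Triage in 11am) or 12pm (e.g. OffsitePrep -> 10am; Triage -> 12pm; DesignReview -> 10am; Legal -> 10am).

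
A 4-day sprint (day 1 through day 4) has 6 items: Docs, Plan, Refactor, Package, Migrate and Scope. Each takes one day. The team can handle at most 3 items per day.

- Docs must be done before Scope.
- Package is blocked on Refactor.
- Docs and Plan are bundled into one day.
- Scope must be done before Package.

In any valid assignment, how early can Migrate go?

Migrate at day 1 is achievable: Docs -> day 1, Package -> day 3, Scope -> day 2, Migrate -> day 1, Plan -> day 1, Refactor -> day 2.

day 1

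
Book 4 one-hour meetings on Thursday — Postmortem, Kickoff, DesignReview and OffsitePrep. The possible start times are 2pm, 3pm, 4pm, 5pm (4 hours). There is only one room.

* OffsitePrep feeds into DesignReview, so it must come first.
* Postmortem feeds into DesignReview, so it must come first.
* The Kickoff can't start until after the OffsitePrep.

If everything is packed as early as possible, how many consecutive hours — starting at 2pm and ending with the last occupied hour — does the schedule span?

The precedence chain requires at least 2 distinct hours.
With at most 1 per hour and 4 meetings, at least 4 hours are needed.
4 works (last occupied hour: 5pm): for example Kickoff in 5pm; DesignReview in 4pm; OffsitePrep in 2pm; Postmortem in 3pm.

4 hours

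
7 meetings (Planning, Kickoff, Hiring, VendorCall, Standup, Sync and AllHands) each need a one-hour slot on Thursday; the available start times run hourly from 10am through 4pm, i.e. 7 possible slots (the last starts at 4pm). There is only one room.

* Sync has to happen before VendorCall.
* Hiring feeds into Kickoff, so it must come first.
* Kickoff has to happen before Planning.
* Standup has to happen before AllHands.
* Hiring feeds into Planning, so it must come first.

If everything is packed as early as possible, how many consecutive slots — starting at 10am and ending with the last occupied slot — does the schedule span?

7 slots

The precedence chain requires at least 3 distinct slots.
With at most 1 per slot and 7 meetings, at least 7 slots are needed.
7 works (last occupied slot: 4pm): for example AllHands -> 4pm; Kickoff -> 11am; Hiring -> 10am; Standup -> 3pm; Sync -> 1pm; VendorCall -> 2pm; Planning -> 12pm.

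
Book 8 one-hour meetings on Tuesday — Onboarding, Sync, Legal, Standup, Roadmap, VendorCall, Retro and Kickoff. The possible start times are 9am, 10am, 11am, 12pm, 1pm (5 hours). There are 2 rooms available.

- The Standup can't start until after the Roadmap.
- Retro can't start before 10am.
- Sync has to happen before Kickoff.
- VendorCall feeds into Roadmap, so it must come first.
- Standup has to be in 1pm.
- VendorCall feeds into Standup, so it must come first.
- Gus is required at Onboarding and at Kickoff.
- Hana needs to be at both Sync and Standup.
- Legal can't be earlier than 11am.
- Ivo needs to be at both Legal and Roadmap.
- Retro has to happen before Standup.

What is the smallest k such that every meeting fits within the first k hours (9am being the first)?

The precedence chain requires at least 3 distinct hours.
With at most 2 per hour and 8 meetings, at least 4 hours are needed.
Standup can't be placed before 1pm — that is hour 5 counting from 9am — so the schedule must run through at least 5 hours.
5 works (last occupied hour: 1pm): for example VendorCall=9am; Roadmap=10am; Standup=1pm; Kickoff=11am; Onboarding=12pm; Retro=10am; Sync=9am; Legal=11am.

5 hours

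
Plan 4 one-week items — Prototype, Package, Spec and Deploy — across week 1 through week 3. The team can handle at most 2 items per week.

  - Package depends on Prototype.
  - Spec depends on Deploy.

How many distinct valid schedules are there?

Splitting on Prototype: it can be week 1 (6), week 2 (3). Listing each branch's schedules as (Package, Spec, Deploy) by week number:
Prototype=week 1: (2,2,1) (2,3,1) (2,3,2) (3,2,1) (3,3,1) (3,3,2) — 6.
Prototype=week 2: (3,2,1) (3,3,1) (3,3,2) — 3.
Summing: 6 + 3 = 9.

9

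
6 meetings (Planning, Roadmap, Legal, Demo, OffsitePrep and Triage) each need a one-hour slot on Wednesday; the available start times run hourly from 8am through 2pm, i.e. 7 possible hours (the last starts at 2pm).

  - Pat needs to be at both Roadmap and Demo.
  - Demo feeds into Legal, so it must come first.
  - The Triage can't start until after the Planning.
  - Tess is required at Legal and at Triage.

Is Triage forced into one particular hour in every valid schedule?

No

Triage can be 9am (e.g. OffsitePrep=8am, Demo=8am, Triage=9am, Planning=8am, Roadmap=9am, Legal=10am) or 10am (e.g. OffsitePrep=8am, Roadmap=9am, Legal=9am, Demo=8am, Planning=8am, Triage=10am).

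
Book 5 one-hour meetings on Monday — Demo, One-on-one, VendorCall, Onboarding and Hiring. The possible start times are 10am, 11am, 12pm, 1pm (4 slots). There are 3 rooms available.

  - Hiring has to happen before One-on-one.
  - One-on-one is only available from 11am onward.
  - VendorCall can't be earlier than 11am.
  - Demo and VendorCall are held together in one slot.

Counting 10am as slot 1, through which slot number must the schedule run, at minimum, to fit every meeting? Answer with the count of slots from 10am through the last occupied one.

2

The precedence chain requires at least 2 distinct slots.
With at most 3 per slot and 5 meetings, at least 2 slots are needed.
2 works (last occupied slot: 11am): for example Demo in 11am; Hiring in 10am; One-on-one in 11am; VendorCall in 11am; Onboarding in 10am.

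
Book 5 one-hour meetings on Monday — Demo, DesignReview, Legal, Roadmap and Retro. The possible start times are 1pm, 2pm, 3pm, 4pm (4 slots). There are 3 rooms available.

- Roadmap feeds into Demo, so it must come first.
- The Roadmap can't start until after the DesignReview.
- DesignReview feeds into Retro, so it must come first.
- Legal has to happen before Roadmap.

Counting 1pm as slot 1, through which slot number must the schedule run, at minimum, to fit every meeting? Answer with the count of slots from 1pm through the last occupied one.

3

The precedence chain requires at least 3 distinct slots.
With at most 3 per slot and 5 meetings, at least 2 slots are needed.
3 works (last occupied slot: 3pm): for example DesignReview in 1pm, Retro in 2pm, Legal in 1pm, Roadmap in 2pm, Demo in 3pm.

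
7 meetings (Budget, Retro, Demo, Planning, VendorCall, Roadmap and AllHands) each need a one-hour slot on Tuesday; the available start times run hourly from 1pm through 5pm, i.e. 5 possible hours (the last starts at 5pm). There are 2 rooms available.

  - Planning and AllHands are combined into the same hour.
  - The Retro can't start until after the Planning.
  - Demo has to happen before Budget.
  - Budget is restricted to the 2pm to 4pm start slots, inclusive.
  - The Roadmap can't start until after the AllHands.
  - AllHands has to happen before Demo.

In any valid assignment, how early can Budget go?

3pm

Budget is available from 2pm; precedence pushes Budget to at least 3pm; Budget's own window allows nothing later than 4pm.
Budget at 3pm is achievable: Planning -> 1pm; Budget -> 3pm; Retro -> 2pm; AllHands -> 1pm; Roadmap -> 3pm; VendorCall -> 4pm; Demo -> 2pm.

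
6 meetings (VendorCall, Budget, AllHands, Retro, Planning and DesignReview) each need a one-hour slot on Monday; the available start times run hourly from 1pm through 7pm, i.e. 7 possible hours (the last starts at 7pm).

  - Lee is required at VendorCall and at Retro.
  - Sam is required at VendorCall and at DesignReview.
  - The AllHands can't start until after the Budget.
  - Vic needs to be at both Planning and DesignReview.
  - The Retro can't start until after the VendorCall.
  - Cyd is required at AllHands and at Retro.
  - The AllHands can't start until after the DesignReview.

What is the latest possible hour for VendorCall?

Downstream work caps VendorCall at 6pm.
VendorCall at 6pm is achievable: Budget in 1pm, VendorCall in 6pm, AllHands in 2pm, DesignReview in 1pm, Retro in 7pm, Planning in 2pm.

6pm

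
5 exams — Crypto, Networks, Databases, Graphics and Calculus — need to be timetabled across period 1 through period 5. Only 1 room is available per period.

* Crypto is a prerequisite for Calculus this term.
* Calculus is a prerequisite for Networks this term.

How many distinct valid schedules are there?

20

Splitting on Crypto: it can be period 1 (12), period 2 (6), period 3 (2). Listing each branch's schedules as (Networks, Databases, Graphics, Calculus) by period number:
Crypto=period 1: (3,4,5,2) (3,5,4,2) (4,2,5,3) (4,3,5,2) (4,5,2,3) (4,5,3,2) (5,2,3,4) (5,2,4,3) (5,3,2,4) (5,3,4,2) (5,4,2,3) (5,4,3,2) — 12.
Crypto=period 2: (4,1,5,3) (4,5,1,3) (5,1,3,4) (5,1,4,3) (5,3,1,4) (5,4,1,3) — 6.
Crypto=period 3: (5,1,2,4) (5,2,1,4) — 2.
Summing: 12 + 6 + 2 = 20.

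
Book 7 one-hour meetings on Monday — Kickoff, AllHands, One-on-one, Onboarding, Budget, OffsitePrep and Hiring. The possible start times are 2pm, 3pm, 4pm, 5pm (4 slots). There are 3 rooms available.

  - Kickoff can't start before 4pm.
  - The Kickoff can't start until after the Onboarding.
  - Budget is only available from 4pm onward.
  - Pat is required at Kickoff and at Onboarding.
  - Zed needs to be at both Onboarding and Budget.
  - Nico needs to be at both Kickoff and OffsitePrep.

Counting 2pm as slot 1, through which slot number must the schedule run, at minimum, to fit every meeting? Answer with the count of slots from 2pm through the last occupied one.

The precedence chain requires at least 2 distinct slots.
With at most 3 per slot and 7 meetings, at least 3 slots are needed.
Kickoff can't be placed before 4pm — that is slot 3 counting from 2pm — so the schedule must run through at least 3 slots.
3 works (last occupied slot: 4pm): for example AllHands=2pm; Budget=4pm; Kickoff=4pm; OffsitePrep=3pm; One-on-one=2pm; Onboarding=2pm; Hiring=3pm.

3 slots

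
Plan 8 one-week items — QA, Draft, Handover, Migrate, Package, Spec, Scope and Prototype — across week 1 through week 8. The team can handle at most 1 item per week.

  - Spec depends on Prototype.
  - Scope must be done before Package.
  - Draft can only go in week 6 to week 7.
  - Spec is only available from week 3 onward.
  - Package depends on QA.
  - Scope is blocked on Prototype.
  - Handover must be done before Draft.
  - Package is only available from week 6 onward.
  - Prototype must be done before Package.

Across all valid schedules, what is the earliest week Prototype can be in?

Downstream work caps Prototype at week 6.
Prototype at week 1 is achievable: Draft in week 6; Migrate in week 8; Prototype in week 1; Scope in week 2; Handover in week 5; Package in week 7; QA in week 4; Spec in week 3.

week 1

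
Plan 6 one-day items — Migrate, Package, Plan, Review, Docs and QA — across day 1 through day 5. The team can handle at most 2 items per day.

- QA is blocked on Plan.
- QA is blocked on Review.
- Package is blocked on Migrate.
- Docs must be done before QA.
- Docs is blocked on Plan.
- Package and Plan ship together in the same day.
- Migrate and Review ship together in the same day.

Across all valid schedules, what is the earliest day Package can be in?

Precedence pushes Package to at least day 2; Package must be in the same day as Plan, which can't be after day 3, so Package is at most day 3.
Package at day 2 is achievable: QA=day 4; Migrate=day 1; Package=day 2; Plan=day 2; Docs=day 3; Review=day 1.

day 2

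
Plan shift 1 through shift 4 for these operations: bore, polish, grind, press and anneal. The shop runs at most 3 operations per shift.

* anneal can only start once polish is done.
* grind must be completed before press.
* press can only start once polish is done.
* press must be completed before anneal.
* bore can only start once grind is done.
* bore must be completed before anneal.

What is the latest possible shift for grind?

shift 2

Downstream work caps grind at shift 2.
grind at shift 2 is achievable: press -> shift 3, grind -> shift 2, anneal -> shift 4, polish -> shift 1, bore -> shift 3.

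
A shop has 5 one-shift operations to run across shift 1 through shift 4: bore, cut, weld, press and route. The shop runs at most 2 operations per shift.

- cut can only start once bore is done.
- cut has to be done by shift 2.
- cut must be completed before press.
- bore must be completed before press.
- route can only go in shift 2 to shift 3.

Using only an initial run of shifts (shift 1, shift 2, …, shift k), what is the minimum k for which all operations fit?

3 shifts

The precedence chain requires at least 3 distinct shifts.
With at most 2 per shift and 5 operations, at least 3 shifts are needed.
3 works (last occupied shift: shift 3): for example weld -> shift 1, cut -> shift 2, press -> shift 3, bore -> shift 1, route -> shift 2.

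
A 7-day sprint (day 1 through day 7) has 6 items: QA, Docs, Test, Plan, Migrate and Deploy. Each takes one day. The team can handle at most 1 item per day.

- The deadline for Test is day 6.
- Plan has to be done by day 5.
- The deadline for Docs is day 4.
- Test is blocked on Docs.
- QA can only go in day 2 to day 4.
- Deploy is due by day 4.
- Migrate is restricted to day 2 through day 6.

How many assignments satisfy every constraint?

57

Splitting on QA: it can be day 2 (19), day 3 (19), day 4 (19). Listing each branch's schedules as (Docs, Test, Plan, Migrate, Deploy) by day number:
QA=day 2: (1,3,5,6,4) (1,4,5,6,3) (1,5,3,6,4) (1,5,4,6,3) (1,6,3,5,4) (1,6,4,5,3) (1,6,5,3,4) (1,6,5,4,3) (3,4,5,6,1) (3,5,1,6,4) (3,5,4,6,1) (3,6,1,5,4) (3,6,4,5,1) (3,6,5,4,1) (4,5,1,6,3) (4,5,3,6,1) (4,6,1,5,3) (4,6,3,5,1) (4,6,5,3,1) — 19.
QA=day 3: (1,2,5,6,4) (1,4,5,6,2) (1,5,2,6,4) (1,5,4,6,2) (1,6,2,5,4) (1,6,4,5,2) (1,6,5,2,4) (1,6,5,4,2) (2,4,5,6,1) (2,5,1,6,4) (2,5,4,6,1) (2,6,1,5,4) (2,6,4,5,1) (2,6,5,4,1) (4,5,1,6,2) (4,5,2,6,1) (4,6,1,5,2) (4,6,2,5,1) (4,6,5,2,1) — 19.
QA=day 4: (1,2,5,6,3) (1,3,5,6,2) (1,5,2,6,3) (1,5,3,6,2) (1,6,2,5,3) (1,6,3,5,2) (1,6,5,2,3) (1,6,5,3,2) (2,3,5,6,1) (2,5,1,6,3) (2,5,3,6,1) (2,6,1,5,3) (2,6,3,5,1) (2,6,5,3,1) (3,5,1,6,2) (3,5,2,6,1) (3,6,1,5,2) (3,6,2,5,1) (3,6,5,2,1) — 19.
Summing: 19 + 19 + 19 = 57.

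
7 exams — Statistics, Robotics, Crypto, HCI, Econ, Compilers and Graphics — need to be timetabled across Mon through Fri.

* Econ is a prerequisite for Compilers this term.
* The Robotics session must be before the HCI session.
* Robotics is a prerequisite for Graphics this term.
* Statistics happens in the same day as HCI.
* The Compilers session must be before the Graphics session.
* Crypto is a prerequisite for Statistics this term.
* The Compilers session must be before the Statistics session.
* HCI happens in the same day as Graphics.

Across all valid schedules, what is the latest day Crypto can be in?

Thu

Downstream work caps Crypto at Thu.
Crypto at Thu is achievable: Crypto=Thu; Statistics=Fri; Compilers=Tue; Econ=Mon; HCI=Fri; Graphics=Fri; Robotics=Mon.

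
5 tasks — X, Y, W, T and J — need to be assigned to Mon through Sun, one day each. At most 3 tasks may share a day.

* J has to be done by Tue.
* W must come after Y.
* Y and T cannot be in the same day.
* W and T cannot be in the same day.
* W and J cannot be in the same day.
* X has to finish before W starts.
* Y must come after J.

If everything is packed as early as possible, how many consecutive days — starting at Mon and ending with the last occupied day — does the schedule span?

3 days

The precedence chain requires at least 3 distinct days.
With at most 3 per day and 5 tasks, at least 2 days are needed.
3 works (last occupied day: Wed): for example Y=Tue, W=Wed, T=Mon, J=Mon, X=Mon.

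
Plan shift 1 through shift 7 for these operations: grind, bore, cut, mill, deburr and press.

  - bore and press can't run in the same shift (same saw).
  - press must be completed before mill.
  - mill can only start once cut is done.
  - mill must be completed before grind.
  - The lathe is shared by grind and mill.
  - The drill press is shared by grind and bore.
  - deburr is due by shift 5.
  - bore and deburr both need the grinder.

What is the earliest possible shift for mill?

Precedence pushes mill to at least shift 2; downstream work caps mill at shift 6.
mill at shift 2 is achievable: cut in shift 1, deburr in shift 1, grind in shift 3, bore in shift 2, press in shift 1, mill in shift 2.

shift 2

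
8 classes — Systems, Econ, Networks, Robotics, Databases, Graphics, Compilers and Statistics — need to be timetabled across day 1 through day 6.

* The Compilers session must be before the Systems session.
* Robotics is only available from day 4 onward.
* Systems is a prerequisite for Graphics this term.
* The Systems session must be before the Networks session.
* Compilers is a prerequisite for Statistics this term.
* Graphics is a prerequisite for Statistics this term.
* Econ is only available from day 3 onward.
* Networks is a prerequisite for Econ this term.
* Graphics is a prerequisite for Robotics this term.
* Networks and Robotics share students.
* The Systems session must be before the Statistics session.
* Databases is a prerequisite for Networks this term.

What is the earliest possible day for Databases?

Downstream work caps Databases at day 4.
Databases at day 1 is achievable: Systems=day 2, Compilers=day 1, Statistics=day 4, Graphics=day 3, Robotics=day 4, Econ=day 4, Networks=day 3, Databases=day 1.

day 1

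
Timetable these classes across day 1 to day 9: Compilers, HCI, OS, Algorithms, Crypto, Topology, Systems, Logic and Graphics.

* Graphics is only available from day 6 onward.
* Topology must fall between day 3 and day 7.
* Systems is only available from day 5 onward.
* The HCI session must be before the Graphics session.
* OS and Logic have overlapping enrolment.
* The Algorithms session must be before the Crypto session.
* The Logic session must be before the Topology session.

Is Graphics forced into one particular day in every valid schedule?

No

Graphics can be day 6 (e.g. Compilers -> day 1; Crypto -> day 2; OS -> day 2; HCI -> day 1; Algorithms -> day 1; Topology -> day 3; Logic -> day 1; Systems -> day 5; Graphics -> day 6) or day 7 (e.g. Crypto=day 2, HCI=day 1, OS=day 2, Logic=day 1, Algorithms=day 1, Topology=day 3, Systems=day 5, Graphics=day 7, Compilers=day 1).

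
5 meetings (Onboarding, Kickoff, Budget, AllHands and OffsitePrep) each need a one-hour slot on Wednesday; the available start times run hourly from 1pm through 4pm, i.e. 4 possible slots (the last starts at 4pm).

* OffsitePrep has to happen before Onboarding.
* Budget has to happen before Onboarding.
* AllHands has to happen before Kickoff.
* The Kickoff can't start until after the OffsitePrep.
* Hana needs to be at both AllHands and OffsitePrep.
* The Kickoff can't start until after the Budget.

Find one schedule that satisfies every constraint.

OffsitePrep -> 1pm, AllHands -> 2pm, Kickoff -> 3pm, Budget -> 1pm, Onboarding -> 2pm

Checking: OffsitePrep(1pm) before Kickoff(3pm); AllHands(2pm) before Kickoff(3pm); Budget(1pm) before Kickoff(3pm); OffsitePrep(1pm) before Onboarding(2pm); Budget(1pm) before Onboarding(2pm); AllHands(2pm) != OffsitePrep(1pm).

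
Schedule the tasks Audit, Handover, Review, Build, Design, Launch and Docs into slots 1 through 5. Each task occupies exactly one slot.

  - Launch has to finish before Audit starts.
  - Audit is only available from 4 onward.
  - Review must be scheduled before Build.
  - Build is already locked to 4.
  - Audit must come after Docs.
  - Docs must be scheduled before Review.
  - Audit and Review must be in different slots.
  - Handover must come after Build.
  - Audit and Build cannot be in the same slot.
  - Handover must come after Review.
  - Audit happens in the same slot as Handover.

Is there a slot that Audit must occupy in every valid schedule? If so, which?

5

Audit's window is 4–5.
Build is fixed at 4, and Audit can't share a slot with Build.
So Audit must be 5.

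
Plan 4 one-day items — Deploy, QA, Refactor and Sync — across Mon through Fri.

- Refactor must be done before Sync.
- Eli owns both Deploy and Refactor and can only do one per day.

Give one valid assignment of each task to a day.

Deploy -> Tue; Sync -> Tue; QA -> Mon; Refactor -> Mon

Checking: Refactor(Mon) before Sync(Tue); Deploy(Tue) != Refactor(Mon).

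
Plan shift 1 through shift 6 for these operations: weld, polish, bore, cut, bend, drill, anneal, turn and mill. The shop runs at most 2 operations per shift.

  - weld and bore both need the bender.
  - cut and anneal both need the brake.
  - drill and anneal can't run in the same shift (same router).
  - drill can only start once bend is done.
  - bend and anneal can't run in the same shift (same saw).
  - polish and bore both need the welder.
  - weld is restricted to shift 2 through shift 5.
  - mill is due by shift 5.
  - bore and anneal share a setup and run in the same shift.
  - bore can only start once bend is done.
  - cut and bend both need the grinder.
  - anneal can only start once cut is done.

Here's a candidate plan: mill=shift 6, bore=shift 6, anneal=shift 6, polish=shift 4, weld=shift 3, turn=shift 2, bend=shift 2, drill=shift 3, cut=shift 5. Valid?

bend and anneal can't run in the same shift (same saw) — holds.
drill can only start once bend is done — holds.
cut and anneal both need the brake — holds.
weld is restricted to shift 2 through shift 5 — holds.
weld and bore both need the bender — holds.
The shop runs at most 2 operations per shift — violated.
bore and anneal share a setup and run in the same shift — holds.
polish and bore both need the welder — holds.
anneal can only start once cut is done — holds.
drill and anneal can't run in the same shift (same router) — holds.
mill is due by shift 5 — violated.
bore can only start once bend is done — holds.
cut and bend both need the grinder — holds.

No — it violates: mill is due by shift 5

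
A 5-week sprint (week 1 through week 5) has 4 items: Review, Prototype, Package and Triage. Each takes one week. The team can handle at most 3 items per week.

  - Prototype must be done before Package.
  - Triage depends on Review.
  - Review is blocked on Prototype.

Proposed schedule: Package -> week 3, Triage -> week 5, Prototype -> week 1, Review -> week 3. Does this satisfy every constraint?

The team can handle at most 3 items per week — holds.
Triage depends on Review — holds.
Review is blocked on Prototype — holds.
Prototype must be done before Package — holds.

Yes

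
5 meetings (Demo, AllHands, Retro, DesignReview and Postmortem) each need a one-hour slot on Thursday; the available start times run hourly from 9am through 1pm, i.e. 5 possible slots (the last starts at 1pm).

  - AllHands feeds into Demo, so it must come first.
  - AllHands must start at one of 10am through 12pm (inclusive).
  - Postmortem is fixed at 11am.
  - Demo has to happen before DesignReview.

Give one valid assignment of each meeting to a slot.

AllHands in 10am; Postmortem in 11am; Demo in 11am; DesignReview in 12pm; Retro in 9am

Checking: Demo(11am) before DesignReview(12pm); AllHands(10am) before Demo(11am); Postmortem=11am in [11am,11am]; AllHands=10am in [10am,12pm].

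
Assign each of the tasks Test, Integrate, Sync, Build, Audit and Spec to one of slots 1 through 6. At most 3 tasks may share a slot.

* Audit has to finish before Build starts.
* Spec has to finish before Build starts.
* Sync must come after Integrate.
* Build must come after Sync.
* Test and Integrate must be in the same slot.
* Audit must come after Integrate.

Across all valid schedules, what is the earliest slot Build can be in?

Precedence pushes Build to at least 3.
Build at 3 is achievable: Build -> 3; Test -> 1; Spec -> 1; Audit -> 2; Sync -> 2; Integrate -> 1.

3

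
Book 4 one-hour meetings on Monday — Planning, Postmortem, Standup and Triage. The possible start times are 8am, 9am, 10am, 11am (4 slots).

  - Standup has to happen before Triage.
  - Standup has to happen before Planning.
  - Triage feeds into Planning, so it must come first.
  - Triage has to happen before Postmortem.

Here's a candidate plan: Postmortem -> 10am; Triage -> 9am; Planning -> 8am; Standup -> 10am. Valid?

Standup has to happen before Planning — violated.
Triage has to happen before Postmortem — holds.
Triage feeds into Planning, so it must come first — violated.
Standup has to happen before Triage — violated.

No — it violates: Standup has to happen before Planning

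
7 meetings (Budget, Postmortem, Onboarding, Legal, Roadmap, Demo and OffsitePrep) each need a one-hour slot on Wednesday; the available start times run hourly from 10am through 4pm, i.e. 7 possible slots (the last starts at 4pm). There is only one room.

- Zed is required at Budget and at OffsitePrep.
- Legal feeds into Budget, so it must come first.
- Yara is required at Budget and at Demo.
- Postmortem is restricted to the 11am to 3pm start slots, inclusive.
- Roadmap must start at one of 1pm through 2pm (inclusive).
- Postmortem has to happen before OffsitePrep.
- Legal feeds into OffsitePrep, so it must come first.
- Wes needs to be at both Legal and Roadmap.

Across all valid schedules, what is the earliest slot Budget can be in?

Precedence pushes Budget to at least 11am.
Budget at 11am is achievable: Legal -> 10am, Onboarding -> 3pm, Budget -> 11am, OffsitePrep -> 2pm, Roadmap -> 1pm, Postmortem -> 12pm, Demo -> 4pm.

11am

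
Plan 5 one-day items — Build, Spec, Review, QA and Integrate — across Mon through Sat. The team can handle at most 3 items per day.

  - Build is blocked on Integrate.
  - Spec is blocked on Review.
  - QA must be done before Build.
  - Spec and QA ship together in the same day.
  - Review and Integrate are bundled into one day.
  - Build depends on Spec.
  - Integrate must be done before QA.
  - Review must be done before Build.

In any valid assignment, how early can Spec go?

Tue

Precedence pushes Spec to at least Tue; downstream work caps Spec at Fri.
Spec at Tue is achievable: Integrate=Mon; Review=Mon; Build=Wed; Spec=Tue; QA=Tue.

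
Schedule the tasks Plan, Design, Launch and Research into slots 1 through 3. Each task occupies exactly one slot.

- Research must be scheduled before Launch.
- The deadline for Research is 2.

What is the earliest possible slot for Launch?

2

Precedence pushes Launch to at least 2.
Launch at 2 is achievable: Launch=2, Plan=1, Research=1, Design=1.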